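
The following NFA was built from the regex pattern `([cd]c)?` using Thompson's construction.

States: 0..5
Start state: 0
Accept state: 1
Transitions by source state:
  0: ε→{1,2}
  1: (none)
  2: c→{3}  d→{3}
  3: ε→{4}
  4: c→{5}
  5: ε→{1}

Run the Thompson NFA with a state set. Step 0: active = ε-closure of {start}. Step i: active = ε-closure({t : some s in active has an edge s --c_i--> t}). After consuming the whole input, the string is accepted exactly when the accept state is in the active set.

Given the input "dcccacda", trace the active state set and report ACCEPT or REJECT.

S₀ = ε-closure({0}) = {0,1,2}
'd' @ 1: {3,4}
'c' @ 2: {1,5}  ✓accept
'c' @ 3: {}  — dead — no transitions
rest 'cacda' ignored (set empty)
final: {}; accept 1 not in set

Answer: REJECT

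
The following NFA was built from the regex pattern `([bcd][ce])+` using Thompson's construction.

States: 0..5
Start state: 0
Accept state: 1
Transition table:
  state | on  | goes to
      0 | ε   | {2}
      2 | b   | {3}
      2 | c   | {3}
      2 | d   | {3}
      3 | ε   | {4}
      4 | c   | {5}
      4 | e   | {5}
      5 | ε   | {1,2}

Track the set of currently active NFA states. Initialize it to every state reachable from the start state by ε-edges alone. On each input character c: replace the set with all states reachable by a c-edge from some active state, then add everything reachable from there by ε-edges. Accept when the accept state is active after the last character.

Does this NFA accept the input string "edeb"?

Answer: REJECT

Trace:
initial (ε-close {0}): {0,2}
'e' @ 1: {}  — state set empty
rest 'deb' ignored (set empty)
after full input: {}  (accept=1 not in)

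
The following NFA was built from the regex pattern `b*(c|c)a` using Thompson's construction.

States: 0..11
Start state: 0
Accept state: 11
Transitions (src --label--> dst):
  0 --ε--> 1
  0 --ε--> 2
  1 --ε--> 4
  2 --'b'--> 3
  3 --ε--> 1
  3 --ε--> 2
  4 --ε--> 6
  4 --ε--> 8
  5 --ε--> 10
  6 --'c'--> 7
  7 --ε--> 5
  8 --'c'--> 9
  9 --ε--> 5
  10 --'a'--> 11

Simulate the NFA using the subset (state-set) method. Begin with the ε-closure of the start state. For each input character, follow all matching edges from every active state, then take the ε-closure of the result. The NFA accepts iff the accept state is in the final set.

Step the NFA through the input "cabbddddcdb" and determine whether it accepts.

Answer: REJECT

Trace:
initial (ε-close {0}): {0,1,2,4,6,8}
'c' @ 1: {5,7,9,10}
'a' @ 2: {11}  ✓accept
'b' @ 3: {}  — no active states
rest 'bddddcdb' ignored (set empty)
end set {} — state 11 not in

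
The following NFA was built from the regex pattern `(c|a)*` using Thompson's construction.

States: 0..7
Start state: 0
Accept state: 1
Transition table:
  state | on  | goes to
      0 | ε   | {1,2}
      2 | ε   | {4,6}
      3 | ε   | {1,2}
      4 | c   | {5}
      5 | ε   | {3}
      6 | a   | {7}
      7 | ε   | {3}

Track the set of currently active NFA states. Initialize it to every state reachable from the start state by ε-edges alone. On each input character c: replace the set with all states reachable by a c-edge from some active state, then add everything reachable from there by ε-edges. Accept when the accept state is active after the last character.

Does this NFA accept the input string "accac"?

Answer: ACCEPT

Steps:
initial (ε-close {0}): {0,1,2,4,6}
'a' @ 1: {1,2,3,4,6,7}  [accepting]
'c' @ 2: {1,2,3,4,5,6}  [accepting]
'c' @ 3: {1,2,3,4,5,6}  [accepting]
'a' @ 4: {1,2,3,4,6,7}  [accepting]
'c' @ 5: {1,2,3,4,5,6}  [accepting]
after full input: {1,2,3,4,5,6}  (accept=1 in)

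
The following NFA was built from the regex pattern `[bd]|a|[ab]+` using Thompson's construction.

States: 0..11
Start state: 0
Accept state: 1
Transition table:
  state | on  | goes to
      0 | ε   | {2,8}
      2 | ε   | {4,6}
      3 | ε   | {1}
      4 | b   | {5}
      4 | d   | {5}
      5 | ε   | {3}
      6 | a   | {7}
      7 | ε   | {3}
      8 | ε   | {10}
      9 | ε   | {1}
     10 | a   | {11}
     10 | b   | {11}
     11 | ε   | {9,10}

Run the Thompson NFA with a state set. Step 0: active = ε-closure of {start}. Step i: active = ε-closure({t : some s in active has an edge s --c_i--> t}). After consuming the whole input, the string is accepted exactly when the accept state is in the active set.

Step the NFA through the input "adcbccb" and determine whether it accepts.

initial (ε-close {0}): {0,2,4,6,8,10}
'a' @ 1: {1,3,7,9,10,11}  (accept∈set)
'd' @ 2: {}  — no active states
rest 'cbccb' ignored (set empty)
final: {}; accept 1 not in set

Answer: REJECT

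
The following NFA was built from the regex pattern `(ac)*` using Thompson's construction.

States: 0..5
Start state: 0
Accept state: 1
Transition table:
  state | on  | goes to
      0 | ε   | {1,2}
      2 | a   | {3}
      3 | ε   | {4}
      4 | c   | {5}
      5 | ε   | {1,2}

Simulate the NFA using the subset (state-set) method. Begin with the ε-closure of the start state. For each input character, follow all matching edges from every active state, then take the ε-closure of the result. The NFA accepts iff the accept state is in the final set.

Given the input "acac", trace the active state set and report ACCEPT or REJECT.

start: ε-closure({0}) = {0,1,2}
'a' @ 1: {3,4}
'c' @ 2: {1,2,5}  (accept∈set)
'a' @ 3: {3,4}
'c' @ 4: {1,2,5}  (accept∈set)
after full input: {1,2,5}  (accept=1 in)

Answer: ACCEPT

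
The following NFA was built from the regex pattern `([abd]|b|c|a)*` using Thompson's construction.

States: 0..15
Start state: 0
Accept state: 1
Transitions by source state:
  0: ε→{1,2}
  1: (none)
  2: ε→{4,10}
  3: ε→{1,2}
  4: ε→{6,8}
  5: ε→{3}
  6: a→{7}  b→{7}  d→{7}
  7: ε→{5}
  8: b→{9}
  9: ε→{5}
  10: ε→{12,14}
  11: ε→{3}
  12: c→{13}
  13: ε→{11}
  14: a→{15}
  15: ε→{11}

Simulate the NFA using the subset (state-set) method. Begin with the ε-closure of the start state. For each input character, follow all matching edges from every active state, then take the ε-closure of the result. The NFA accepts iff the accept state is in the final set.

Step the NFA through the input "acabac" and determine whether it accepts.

start: ε-closure({0}) = {0,1,2,4,6,8,10,12,14}
'a' @ 1: {1,2,3,4,5,6,7,8,10,11,12,14,15}  ✓accept
'c' @ 2: {1,2,3,4,6,8,10,11,12,13,14}  ✓accept
'a' @ 3: {1,2,3,4,5,6,7,8,10,11,12,14,15}  ✓accept
'b' @ 4: {1,2,3,4,5,6,7,8,9,10,12,14}  ✓accept
'a' @ 5: {1,2,3,4,5,6,7,8,10,11,12,14,15}  ✓accept
'c' @ 6: {1,2,3,4,6,8,10,11,12,13,14}  ✓accept
end set {1,2,3,4,6,8,10,11,12,13,14} — state 1 in

Answer: ACCEPT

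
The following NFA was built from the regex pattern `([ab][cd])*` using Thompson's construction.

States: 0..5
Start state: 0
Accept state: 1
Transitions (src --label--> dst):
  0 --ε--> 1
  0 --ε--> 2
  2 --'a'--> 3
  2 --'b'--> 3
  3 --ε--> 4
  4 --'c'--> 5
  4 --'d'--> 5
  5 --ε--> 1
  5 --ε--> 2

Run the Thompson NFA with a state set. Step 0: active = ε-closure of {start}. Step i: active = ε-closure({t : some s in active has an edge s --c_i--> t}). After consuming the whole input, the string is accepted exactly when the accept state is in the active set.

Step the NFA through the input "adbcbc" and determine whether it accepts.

Answer: ACCEPT

Trace:
initial (ε-close {0}): {0,1,2}
'a' @ 1: {3,4}
'd' @ 2: {1,2,5}  (accept∈set)
'b' @ 3: {3,4}
'c' @ 4: {1,2,5}  (accept∈set)
'b' @ 5: {3,4}
'c' @ 6: {1,2,5}  (accept∈set)
end set {1,2,5} — state 1 in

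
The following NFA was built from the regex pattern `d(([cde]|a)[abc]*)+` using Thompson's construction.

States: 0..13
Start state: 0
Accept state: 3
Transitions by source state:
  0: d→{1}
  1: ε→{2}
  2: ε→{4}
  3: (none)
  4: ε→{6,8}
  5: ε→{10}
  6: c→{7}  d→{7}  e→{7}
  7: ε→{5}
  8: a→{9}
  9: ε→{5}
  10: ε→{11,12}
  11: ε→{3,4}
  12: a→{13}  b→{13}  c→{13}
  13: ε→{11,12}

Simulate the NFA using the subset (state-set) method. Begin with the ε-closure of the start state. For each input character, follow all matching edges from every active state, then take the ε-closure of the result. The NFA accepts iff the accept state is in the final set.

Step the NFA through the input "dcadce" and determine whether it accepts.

Answer: ACCEPT

Derivation:
initial (ε-close {0}): {0}
'd' @ 1: {1,2,4,6,8}
'c' @ 2: {3,4,5,6,7,8,10,11,12}  [accepting]
'a' @ 3: {3,4,5,6,8,9,10,11,12,13}  [accepting]
'd' @ 4: {3,4,5,6,7,8,10,11,12}  [accepting]
'c' @ 5: {3,4,5,6,7,8,10,11,12,13}  [accepting]
'e' @ 6: {3,4,5,6,7,8,10,11,12}  [accepting]
final: {3,4,5,6,7,8,10,11,12}; accept 3 in set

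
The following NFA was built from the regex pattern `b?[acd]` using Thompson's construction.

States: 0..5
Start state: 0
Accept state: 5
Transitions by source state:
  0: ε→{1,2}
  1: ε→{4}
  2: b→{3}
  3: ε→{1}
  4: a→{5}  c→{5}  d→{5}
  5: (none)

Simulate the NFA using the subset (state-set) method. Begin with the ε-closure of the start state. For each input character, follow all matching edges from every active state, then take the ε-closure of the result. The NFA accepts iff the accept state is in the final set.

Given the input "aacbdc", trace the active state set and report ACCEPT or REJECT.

initial (ε-close {0}): {0,1,2,4}
'a' @ 1: {5}  ✓accept
'a' @ 2: {}  — dead — no transitions
rest 'cbdc' ignored (set empty)
after full input: {}  (accept=5 not in)

Answer: REJECT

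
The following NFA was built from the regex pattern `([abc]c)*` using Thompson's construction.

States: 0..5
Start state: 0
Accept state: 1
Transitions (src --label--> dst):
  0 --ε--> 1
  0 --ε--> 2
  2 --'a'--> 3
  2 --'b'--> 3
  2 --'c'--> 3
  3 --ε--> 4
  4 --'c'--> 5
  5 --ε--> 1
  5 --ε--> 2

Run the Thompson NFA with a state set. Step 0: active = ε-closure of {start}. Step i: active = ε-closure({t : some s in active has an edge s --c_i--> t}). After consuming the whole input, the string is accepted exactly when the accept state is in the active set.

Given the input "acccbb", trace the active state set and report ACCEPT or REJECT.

S₀ = ε-closure({0}) = {0,1,2}
'a' @ 1: {3,4}
'c' @ 2: {1,2,5}  [accepting]
'c' @ 3: {3,4}
'c' @ 4: {1,2,5}  [accepting]
'b' @ 5: {3,4}
'b' @ 6: {}  — state set empty
final: {}; accept 1 not in set

Answer: REJECT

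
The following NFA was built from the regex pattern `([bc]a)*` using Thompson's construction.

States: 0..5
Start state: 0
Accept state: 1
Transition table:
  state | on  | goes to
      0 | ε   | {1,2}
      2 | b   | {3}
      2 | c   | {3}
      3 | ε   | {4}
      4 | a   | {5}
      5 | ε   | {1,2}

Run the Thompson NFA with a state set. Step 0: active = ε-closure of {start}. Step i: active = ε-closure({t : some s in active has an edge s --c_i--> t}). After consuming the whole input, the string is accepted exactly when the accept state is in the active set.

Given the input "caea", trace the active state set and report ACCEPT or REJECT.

start: ε-closure({0}) = {0,1,2}
'c' @ 1: {3,4}
'a' @ 2: {1,2,5}  ✓accept
'e' @ 3: {}  — no active states
rest 'a' ignored (set empty)
after full input: {}  (accept=1 not in)

Answer: REJECT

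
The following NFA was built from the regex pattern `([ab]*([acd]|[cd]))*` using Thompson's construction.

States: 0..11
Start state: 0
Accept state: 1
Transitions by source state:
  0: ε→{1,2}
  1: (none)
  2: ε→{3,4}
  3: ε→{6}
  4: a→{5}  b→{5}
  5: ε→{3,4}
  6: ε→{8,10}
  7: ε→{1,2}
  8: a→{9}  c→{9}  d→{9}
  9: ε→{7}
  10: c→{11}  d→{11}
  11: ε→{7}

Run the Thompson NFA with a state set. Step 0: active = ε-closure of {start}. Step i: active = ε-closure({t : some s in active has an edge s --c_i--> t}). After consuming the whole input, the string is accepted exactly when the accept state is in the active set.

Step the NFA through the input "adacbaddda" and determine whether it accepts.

Answer: ACCEPT

Steps:
start: ε-closure({0}) = {0,1,2,3,4,6,8,10}
'a' @ 1: {1,2,3,4,5,6,7,8,9,10}  ✓accept
'd' @ 2: {1,2,3,4,6,7,8,9,10,11}  ✓accept
'a' @ 3: {1,2,3,4,5,6,7,8,9,10}  ✓accept
'c' @ 4: {1,2,3,4,6,7,8,9,10,11}  ✓accept
'b' @ 5: {3,4,5,6,8,10}
'a' @ 6: {1,2,3,4,5,6,7,8,9,10}  ✓accept
'd' @ 7: {1,2,3,4,6,7,8,9,10,11}  ✓accept
'd' @ 8: {1,2,3,4,6,7,8,9,10,11}  ✓accept
'd' @ 9: {1,2,3,4,6,7,8,9,10,11}  ✓accept
'a' @ 10: {1,2,3,4,5,6,7,8,9,10}  ✓accept
after full input: {1,2,3,4,5,6,7,8,9,10}  (accept=1 in)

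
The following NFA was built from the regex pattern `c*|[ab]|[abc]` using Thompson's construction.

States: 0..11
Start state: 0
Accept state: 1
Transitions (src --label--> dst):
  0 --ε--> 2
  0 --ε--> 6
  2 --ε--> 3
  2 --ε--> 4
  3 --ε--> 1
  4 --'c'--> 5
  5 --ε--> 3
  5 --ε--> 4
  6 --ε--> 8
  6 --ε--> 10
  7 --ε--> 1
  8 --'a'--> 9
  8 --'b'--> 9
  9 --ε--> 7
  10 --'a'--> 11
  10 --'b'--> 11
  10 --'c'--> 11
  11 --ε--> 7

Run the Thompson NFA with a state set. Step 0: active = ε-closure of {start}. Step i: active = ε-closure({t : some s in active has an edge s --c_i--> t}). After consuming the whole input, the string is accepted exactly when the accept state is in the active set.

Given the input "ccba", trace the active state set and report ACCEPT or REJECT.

initial (ε-close {0}): {0,1,2,3,4,6,8,10}
'c' @ 1: {1,3,4,5,7,11}  (accept∈set)
'c' @ 2: {1,3,4,5}  (accept∈set)
'b' @ 3: {}  — no active states
rest 'a' ignored (set empty)
final: {}; accept 1 not in set

Answer: REJECT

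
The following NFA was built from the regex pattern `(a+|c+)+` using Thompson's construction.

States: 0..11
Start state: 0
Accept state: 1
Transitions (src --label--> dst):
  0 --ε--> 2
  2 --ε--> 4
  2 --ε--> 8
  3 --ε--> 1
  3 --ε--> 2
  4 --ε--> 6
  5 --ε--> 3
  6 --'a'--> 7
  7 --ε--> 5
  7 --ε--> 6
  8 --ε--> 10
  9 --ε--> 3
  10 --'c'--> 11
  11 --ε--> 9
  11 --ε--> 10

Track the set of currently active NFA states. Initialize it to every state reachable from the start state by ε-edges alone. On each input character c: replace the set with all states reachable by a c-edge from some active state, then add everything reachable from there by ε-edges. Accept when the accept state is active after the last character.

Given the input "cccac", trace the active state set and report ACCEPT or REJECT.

start: ε-closure({0}) = {0,2,4,6,8,10}
'c' @ 1: {1,2,3,4,6,8,9,10,11}  (accept∈set)
'c' @ 2: {1,2,3,4,6,8,9,10,11}  (accept∈set)
'c' @ 3: {1,2,3,4,6,8,9,10,11}  (accept∈set)
'a' @ 4: {1,2,3,4,5,6,7,8,10}  (accept∈set)
'c' @ 5: {1,2,3,4,6,8,9,10,11}  (accept∈set)
after full input: {1,2,3,4,6,8,9,10,11}  (accept=1 in)

Answer: ACCEPT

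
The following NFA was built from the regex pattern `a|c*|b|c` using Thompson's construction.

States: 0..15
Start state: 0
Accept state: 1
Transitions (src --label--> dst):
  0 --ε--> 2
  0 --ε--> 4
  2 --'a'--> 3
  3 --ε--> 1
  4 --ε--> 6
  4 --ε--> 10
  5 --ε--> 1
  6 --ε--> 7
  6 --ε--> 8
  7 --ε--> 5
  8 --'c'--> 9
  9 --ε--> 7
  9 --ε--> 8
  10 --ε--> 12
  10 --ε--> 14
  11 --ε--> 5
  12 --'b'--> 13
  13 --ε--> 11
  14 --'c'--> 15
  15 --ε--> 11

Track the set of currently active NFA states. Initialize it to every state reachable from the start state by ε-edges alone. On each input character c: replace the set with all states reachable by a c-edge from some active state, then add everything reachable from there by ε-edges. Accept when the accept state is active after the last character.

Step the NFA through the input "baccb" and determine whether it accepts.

Answer: REJECT

Derivation:
initial (ε-close {0}): {0,1,2,4,5,6,7,8,10,12,14}
'b' @ 1: {1,5,11,13}  (accept∈set)
'a' @ 2: {}  — state set empty
rest 'ccb' ignored (set empty)
final: {}; accept 1 not in set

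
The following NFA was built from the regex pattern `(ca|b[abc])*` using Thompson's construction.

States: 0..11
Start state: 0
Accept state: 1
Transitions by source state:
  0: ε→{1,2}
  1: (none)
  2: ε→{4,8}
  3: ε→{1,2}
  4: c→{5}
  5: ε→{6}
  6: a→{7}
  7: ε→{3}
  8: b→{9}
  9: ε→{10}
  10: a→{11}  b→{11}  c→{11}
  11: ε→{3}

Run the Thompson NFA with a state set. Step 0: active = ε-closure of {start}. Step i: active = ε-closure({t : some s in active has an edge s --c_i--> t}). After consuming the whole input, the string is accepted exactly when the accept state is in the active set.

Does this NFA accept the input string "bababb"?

S₀ = ε-closure({0}) = {0,1,2,4,8}
'b' @ 1: {9,10}
'a' @ 2: {1,2,3,4,8,11}  ✓accept
'b' @ 3: {9,10}
'a' @ 4: {1,2,3,4,8,11}  ✓accept
'b' @ 5: {9,10}
'b' @ 6: {1,2,3,4,8,11}  ✓accept
after full input: {1,2,3,4,8,11}  (accept=1 in)

Answer: ACCEPT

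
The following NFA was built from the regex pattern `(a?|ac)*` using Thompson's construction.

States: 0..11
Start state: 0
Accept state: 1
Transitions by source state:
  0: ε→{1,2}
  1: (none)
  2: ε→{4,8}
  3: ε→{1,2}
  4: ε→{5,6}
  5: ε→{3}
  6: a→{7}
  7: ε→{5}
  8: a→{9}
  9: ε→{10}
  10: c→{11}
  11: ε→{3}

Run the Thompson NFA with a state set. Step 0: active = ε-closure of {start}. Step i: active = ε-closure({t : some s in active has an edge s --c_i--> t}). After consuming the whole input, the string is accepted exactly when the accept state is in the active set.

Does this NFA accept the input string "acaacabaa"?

Answer: REJECT

Steps:
initial (ε-close {0}): {0,1,2,3,4,5,6,8}
'a' @ 1: {1,2,3,4,5,6,7,8,9,10}  ✓accept
'c' @ 2: {1,2,3,4,5,6,8,11}  ✓accept
'a' @ 3: {1,2,3,4,5,6,7,8,9,10}  ✓accept
'a' @ 4: {1,2,3,4,5,6,7,8,9,10}  ✓accept
'c' @ 5: {1,2,3,4,5,6,8,11}  ✓accept
'a' @ 6: {1,2,3,4,5,6,7,8,9,10}  ✓accept
'b' @ 7: {}  — state set empty
rest 'aa' ignored (set empty)
end set {} — state 1 not in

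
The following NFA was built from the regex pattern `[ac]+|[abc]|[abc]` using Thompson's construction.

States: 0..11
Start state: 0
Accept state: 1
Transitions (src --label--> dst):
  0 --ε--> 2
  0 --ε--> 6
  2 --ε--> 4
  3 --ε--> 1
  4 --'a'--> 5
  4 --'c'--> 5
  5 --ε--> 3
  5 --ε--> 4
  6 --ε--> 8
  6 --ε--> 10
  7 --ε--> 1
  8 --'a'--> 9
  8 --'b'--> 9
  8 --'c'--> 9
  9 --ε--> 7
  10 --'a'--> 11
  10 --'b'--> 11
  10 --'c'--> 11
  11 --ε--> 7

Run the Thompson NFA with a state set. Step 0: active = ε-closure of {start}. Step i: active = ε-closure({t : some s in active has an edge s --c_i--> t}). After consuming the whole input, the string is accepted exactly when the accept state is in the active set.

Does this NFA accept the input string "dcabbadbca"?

Answer: REJECT

Trace:
initial (ε-close {0}): {0,2,4,6,8,10}
'd' @ 1: {}  — state set empty
rest 'cabbadbca' ignored (set empty)
final: {}; accept 1 not in set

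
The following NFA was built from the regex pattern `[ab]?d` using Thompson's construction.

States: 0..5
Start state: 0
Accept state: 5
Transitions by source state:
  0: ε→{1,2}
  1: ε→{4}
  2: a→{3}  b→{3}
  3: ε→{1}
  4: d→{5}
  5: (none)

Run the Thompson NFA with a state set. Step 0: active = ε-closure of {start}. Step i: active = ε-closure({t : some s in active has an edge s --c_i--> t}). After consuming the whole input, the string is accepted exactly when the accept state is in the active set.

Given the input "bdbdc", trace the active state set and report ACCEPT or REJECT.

start: ε-closure({0}) = {0,1,2,4}
'b' @ 1: {1,3,4}
'd' @ 2: {5}  ✓accept
'b' @ 3: {}  — dead — no transitions
rest 'dc' ignored (set empty)
after full input: {}  (accept=5 not in)

Answer: REJECT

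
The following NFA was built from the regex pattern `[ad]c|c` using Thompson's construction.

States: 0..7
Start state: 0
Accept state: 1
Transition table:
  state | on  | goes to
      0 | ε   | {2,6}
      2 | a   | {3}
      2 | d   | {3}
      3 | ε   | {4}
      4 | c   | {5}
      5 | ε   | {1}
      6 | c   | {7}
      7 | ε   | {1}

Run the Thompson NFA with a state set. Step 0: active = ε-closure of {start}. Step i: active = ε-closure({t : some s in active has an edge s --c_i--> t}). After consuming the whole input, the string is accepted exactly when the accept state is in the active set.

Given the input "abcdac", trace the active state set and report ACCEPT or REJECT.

start: ε-closure({0}) = {0,2,6}
'a' @ 1: {3,4}
'b' @ 2: {}  — dead — no transitions
rest 'cdac' ignored (set empty)
end set {} — state 1 not in

Answer: REJECT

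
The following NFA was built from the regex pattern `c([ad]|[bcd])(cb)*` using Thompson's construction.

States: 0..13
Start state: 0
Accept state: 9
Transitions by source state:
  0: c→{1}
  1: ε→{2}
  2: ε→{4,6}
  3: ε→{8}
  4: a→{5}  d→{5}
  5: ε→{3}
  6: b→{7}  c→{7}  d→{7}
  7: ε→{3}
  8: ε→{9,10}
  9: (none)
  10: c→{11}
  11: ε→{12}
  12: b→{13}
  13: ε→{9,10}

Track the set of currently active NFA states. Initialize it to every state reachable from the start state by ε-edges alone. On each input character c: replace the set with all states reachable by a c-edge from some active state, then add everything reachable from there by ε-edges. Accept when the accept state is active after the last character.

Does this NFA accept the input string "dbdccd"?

Answer: REJECT

Derivation:
initial (ε-close {0}): {0}
'd' @ 1: {}  — state set empty
rest 'bdccd' ignored (set empty)
after full input: {}  (accept=9 not in)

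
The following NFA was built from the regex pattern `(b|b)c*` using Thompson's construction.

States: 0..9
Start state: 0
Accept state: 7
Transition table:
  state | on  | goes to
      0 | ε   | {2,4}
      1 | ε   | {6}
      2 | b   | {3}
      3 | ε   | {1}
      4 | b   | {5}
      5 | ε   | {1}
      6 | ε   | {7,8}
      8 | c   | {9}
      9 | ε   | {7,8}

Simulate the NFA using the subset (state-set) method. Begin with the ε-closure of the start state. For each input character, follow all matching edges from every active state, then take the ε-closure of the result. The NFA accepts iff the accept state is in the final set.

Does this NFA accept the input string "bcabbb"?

Answer: REJECT

Trace:
S₀ = ε-closure({0}) = {0,2,4}
'b' @ 1: {1,3,5,6,7,8}  (accept∈set)
'c' @ 2: {7,8,9}  (accept∈set)
'a' @ 3: {}  — dead — no transitions
rest 'bbb' ignored (set empty)
final: {}; accept 7 not in set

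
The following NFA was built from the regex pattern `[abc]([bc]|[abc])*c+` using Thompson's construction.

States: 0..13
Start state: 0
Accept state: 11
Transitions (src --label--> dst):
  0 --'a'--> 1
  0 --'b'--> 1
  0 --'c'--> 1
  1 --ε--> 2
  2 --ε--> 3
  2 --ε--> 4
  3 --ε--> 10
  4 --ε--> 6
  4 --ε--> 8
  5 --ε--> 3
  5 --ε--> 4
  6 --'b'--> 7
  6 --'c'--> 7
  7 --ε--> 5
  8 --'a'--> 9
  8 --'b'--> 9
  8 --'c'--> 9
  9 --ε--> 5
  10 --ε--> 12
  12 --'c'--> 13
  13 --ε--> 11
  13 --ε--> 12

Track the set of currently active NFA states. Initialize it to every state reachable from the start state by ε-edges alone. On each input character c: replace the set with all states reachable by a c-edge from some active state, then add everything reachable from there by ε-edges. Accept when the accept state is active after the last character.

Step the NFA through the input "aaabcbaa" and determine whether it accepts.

S₀ = ε-closure({0}) = {0}
'a' @ 1: {1,2,3,4,6,8,10,12}
'a' @ 2: {3,4,5,6,8,9,10,12}
'a' @ 3: {3,4,5,6,8,9,10,12}
'b' @ 4: {3,4,5,6,7,8,9,10,12}
'c' @ 5: {3,4,5,6,7,8,9,10,11,12,13}  [accepting]
'b' @ 6: {3,4,5,6,7,8,9,10,12}
'a' @ 7: {3,4,5,6,8,9,10,12}
'a' @ 8: {3,4,5,6,8,9,10,12}
after full input: {3,4,5,6,8,9,10,12}  (accept=11 not in)

Answer: REJECT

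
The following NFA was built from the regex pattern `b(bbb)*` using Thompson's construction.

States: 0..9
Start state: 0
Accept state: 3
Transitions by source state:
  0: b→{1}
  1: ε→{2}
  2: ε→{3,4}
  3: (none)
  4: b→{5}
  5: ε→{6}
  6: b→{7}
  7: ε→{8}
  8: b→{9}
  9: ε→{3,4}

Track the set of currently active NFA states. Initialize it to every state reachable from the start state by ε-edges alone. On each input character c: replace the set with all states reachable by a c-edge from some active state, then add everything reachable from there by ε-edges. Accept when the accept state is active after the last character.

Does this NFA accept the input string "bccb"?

start: ε-closure({0}) = {0}
'b' @ 1: {1,2,3,4}  ✓accept
'c' @ 2: {}  — no active states
rest 'cb' ignored (set empty)
final: {}; accept 3 not in set

Answer: REJECT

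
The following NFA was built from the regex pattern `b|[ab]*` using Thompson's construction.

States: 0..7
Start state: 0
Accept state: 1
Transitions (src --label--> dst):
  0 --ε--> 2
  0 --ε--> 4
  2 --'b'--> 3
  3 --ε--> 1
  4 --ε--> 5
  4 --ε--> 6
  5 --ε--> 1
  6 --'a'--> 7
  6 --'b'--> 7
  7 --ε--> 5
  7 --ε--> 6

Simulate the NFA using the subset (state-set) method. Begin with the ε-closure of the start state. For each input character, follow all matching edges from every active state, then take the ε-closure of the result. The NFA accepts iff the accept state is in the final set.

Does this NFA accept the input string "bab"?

Answer: ACCEPT

Derivation:
initial (ε-close {0}): {0,1,2,4,5,6}
'b' @ 1: {1,3,5,6,7}  (accept∈set)
'a' @ 2: {1,5,6,7}  (accept∈set)
'b' @ 3: {1,5,6,7}  (accept∈set)
final: {1,5,6,7}; accept 1 in set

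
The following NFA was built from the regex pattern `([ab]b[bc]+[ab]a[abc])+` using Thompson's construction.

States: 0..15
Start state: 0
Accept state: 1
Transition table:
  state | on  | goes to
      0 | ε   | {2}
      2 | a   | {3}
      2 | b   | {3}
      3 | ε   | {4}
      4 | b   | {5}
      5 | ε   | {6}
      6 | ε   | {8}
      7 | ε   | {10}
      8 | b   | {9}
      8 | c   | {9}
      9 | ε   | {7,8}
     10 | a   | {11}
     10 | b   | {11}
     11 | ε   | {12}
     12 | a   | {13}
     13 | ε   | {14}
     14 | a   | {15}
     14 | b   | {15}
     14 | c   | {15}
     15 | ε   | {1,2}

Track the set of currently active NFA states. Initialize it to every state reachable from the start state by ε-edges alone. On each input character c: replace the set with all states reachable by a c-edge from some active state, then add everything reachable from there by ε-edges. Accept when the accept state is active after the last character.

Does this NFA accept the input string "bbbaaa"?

Answer: ACCEPT

Steps:
initial (ε-close {0}): {0,2}
'b' @ 1: {3,4}
'b' @ 2: {5,6,8}
'b' @ 3: {7,8,9,10}
'a' @ 4: {11,12}
'a' @ 5: {13,14}
'a' @ 6: {1,2,15}  ✓accept
after full input: {1,2,15}  (accept=1 in)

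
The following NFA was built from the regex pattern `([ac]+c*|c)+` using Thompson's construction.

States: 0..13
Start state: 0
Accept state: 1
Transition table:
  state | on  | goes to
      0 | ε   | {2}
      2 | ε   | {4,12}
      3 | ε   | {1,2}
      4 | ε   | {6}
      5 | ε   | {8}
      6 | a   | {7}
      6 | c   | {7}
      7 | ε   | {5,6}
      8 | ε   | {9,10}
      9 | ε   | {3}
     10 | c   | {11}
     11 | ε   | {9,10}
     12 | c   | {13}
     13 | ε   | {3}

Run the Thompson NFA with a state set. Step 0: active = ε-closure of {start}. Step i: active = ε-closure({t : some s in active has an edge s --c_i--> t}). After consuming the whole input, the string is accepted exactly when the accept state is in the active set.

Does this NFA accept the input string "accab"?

Answer: REJECT

Steps:
S₀ = ε-closure({0}) = {0,2,4,6,12}
'a' @ 1: {1,2,3,4,5,6,7,8,9,10,12}  [accepting]
'c' @ 2: {1,2,3,4,5,6,7,8,9,10,11,12,13}  [accepting]
'c' @ 3: {1,2,3,4,5,6,7,8,9,10,11,12,13}  [accepting]
'a' @ 4: {1,2,3,4,5,6,7,8,9,10,12}  [accepting]
'b' @ 5: {}  — state set empty
end set {} — state 1 not in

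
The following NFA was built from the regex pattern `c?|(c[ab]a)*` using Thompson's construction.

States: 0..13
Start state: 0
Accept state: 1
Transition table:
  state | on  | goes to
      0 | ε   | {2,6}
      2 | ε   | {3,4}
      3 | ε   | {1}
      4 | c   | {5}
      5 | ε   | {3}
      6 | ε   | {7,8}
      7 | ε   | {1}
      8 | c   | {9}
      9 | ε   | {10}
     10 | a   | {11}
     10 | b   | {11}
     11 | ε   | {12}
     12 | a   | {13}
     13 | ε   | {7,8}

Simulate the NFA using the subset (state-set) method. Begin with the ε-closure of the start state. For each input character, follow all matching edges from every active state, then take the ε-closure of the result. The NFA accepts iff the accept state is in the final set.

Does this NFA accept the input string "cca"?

Answer: REJECT

Steps:
initial (ε-close {0}): {0,1,2,3,4,6,7,8}
'c' @ 1: {1,3,5,9,10}  [accepting]
'c' @ 2: {}  — dead — no transitions
rest 'a' ignored (set empty)
after full input: {}  (accept=1 not in)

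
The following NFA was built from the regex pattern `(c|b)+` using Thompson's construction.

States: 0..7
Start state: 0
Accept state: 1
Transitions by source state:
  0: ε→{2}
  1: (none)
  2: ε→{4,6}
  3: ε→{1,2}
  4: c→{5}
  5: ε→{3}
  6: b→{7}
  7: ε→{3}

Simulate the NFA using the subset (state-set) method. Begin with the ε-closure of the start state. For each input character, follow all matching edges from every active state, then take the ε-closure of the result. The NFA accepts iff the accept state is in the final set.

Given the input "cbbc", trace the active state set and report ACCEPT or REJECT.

Answer: ACCEPT

Trace:
start: ε-closure({0}) = {0,2,4,6}
'c' @ 1: {1,2,3,4,5,6}  ✓accept
'b' @ 2: {1,2,3,4,6,7}  ✓accept
'b' @ 3: {1,2,3,4,6,7}  ✓accept
'c' @ 4: {1,2,3,4,5,6}  ✓accept
end set {1,2,3,4,5,6} — state 1 in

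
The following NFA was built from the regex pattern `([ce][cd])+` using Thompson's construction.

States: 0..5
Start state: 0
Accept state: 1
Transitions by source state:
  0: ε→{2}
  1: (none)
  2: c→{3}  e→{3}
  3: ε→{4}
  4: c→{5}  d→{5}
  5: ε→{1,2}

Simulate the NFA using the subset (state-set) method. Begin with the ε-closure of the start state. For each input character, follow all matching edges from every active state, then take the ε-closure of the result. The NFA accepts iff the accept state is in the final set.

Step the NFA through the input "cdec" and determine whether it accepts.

Answer: ACCEPT

Derivation:
S₀ = ε-closure({0}) = {0,2}
'c' @ 1: {3,4}
'd' @ 2: {1,2,5}  (accept∈set)
'e' @ 3: {3,4}
'c' @ 4: {1,2,5}  (accept∈set)
end set {1,2,5} — state 1 in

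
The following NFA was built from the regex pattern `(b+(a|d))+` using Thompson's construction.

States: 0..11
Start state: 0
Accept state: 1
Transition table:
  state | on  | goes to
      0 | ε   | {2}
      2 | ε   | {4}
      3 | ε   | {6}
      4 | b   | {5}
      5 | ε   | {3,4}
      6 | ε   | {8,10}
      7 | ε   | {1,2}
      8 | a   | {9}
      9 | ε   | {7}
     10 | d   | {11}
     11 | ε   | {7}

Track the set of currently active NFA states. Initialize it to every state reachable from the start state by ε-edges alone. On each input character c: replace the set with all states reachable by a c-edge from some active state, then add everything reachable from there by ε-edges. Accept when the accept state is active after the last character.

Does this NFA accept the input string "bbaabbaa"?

S₀ = ε-closure({0}) = {0,2,4}
'b' @ 1: {3,4,5,6,8,10}
'b' @ 2: {3,4,5,6,8,10}
'a' @ 3: {1,2,4,7,9}  (accept∈set)
'a' @ 4: {}  — no active states
rest 'bbaa' ignored (set empty)
end set {} — state 1 not in

Answer: REJECT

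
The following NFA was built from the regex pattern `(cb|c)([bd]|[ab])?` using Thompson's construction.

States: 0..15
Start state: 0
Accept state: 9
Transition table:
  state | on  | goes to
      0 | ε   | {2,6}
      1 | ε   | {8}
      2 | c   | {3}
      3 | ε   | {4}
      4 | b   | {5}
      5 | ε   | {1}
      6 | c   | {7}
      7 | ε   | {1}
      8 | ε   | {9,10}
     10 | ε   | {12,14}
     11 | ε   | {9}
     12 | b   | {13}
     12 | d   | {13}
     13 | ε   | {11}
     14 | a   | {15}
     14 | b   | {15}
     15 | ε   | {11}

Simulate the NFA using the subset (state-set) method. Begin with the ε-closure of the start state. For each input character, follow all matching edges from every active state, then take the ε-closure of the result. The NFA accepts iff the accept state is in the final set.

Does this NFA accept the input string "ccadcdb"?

start: ε-closure({0}) = {0,2,6}
'c' @ 1: {1,3,4,7,8,9,10,12,14}  [accepting]
'c' @ 2: {}  — dead — no transitions
rest 'adcdb' ignored (set empty)
end set {} — state 9 not in

Answer: REJECT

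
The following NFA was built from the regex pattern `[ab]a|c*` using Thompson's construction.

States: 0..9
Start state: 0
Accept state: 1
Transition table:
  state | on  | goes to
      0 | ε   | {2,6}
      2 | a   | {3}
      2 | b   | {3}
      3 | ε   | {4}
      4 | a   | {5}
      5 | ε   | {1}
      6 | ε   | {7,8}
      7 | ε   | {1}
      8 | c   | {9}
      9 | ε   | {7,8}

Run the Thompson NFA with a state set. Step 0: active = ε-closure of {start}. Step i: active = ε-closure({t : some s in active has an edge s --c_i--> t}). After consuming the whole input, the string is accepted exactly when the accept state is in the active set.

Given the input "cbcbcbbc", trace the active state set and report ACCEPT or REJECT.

S₀ = ε-closure({0}) = {0,1,2,6,7,8}
'c' @ 1: {1,7,8,9}  ✓accept
'b' @ 2: {}  — no active states
rest 'cbcbbc' ignored (set empty)
end set {} — state 1 not in

Answer: REJECT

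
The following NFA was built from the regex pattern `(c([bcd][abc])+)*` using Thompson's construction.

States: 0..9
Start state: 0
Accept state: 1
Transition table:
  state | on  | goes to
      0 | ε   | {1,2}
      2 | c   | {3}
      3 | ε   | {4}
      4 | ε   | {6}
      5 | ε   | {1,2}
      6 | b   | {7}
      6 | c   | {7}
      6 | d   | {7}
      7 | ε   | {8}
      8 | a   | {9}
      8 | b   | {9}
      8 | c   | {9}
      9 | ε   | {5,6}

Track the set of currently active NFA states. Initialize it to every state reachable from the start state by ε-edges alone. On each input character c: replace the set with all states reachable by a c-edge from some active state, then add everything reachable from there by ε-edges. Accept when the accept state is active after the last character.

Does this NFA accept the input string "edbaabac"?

start: ε-closure({0}) = {0,1,2}
'e' @ 1: {}  — dead — no transitions
rest 'dbaabac' ignored (set empty)
final: {}; accept 1 not in set

Answer: REJECT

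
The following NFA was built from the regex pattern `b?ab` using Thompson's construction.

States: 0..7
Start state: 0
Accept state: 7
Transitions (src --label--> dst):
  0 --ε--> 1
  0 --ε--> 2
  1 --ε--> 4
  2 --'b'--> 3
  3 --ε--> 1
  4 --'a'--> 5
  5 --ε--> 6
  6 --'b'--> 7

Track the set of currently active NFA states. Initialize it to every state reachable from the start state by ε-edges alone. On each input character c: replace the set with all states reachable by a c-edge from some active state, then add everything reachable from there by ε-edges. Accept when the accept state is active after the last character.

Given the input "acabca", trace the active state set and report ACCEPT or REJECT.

Answer: REJECT

Steps:
initial (ε-close {0}): {0,1,2,4}
'a' @ 1: {5,6}
'c' @ 2: {}  — dead — no transitions
rest 'abca' ignored (set empty)
after full input: {}  (accept=7 not in)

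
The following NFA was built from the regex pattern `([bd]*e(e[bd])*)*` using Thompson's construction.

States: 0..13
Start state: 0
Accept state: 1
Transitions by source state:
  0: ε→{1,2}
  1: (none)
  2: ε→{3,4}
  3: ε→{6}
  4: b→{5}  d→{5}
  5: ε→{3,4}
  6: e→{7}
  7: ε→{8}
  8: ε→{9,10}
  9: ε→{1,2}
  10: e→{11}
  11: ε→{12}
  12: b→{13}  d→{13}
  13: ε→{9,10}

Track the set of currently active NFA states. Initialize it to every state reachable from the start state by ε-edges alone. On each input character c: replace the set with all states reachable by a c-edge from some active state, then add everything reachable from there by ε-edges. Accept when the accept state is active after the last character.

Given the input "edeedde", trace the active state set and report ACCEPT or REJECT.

S₀ = ε-closure({0}) = {0,1,2,3,4,6}
'e' @ 1: {1,2,3,4,6,7,8,9,10}  (accept∈set)
'd' @ 2: {3,4,5,6}
'e' @ 3: {1,2,3,4,6,7,8,9,10}  (accept∈set)
'e' @ 4: {1,2,3,4,6,7,8,9,10,11,12}  (accept∈set)
'd' @ 5: {1,2,3,4,5,6,9,10,13}  (accept∈set)
'd' @ 6: {3,4,5,6}
'e' @ 7: {1,2,3,4,6,7,8,9,10}  (accept∈set)
after full input: {1,2,3,4,6,7,8,9,10}  (accept=1 in)

Answer: ACCEPT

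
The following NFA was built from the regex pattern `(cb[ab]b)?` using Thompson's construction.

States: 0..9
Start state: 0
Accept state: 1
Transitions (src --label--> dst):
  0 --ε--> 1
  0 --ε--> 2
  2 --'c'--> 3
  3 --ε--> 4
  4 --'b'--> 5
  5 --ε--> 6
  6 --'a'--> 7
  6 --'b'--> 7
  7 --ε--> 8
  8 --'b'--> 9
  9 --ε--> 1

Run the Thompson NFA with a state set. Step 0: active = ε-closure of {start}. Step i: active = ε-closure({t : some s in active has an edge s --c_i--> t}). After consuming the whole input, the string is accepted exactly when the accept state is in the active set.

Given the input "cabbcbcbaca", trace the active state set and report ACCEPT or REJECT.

S₀ = ε-closure({0}) = {0,1,2}
'c' @ 1: {3,4}
'a' @ 2: {}  — state set empty
rest 'bbcbcbaca' ignored (set empty)
final: {}; accept 1 not in set

Answer: REJECT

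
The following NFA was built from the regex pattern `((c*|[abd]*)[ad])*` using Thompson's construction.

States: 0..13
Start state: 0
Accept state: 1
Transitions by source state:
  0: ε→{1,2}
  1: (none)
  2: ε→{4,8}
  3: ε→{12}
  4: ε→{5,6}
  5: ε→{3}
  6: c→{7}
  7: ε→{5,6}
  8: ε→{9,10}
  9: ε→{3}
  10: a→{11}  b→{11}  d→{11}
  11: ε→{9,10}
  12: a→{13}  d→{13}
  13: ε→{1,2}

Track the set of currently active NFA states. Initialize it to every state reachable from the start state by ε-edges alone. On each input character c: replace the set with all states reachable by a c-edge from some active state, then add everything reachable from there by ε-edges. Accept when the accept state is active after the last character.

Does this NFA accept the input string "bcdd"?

S₀ = ε-closure({0}) = {0,1,2,3,4,5,6,8,9,10,12}
'b' @ 1: {3,9,10,11,12}
'c' @ 2: {}  — no active states
rest 'dd' ignored (set empty)
end set {} — state 1 not in

Answer: REJECT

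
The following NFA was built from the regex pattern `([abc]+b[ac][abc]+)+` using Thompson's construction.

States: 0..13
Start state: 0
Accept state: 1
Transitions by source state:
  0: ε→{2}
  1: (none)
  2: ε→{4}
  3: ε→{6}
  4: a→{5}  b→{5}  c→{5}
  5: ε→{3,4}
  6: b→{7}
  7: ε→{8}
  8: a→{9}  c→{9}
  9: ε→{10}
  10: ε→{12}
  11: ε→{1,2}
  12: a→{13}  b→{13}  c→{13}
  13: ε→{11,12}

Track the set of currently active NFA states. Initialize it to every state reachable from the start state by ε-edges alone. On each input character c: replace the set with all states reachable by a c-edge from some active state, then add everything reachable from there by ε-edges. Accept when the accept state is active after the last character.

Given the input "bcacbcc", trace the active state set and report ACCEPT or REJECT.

initial (ε-close {0}): {0,2,4}
'b' @ 1: {3,4,5,6}
'c' @ 2: {3,4,5,6}
'a' @ 3: {3,4,5,6}
'c' @ 4: {3,4,5,6}
'b' @ 5: {3,4,5,6,7,8}
'c' @ 6: {3,4,5,6,9,10,12}
'c' @ 7: {1,2,3,4,5,6,11,12,13}  (accept∈set)
final: {1,2,3,4,5,6,11,12,13}; accept 1 in set

Answer: ACCEPT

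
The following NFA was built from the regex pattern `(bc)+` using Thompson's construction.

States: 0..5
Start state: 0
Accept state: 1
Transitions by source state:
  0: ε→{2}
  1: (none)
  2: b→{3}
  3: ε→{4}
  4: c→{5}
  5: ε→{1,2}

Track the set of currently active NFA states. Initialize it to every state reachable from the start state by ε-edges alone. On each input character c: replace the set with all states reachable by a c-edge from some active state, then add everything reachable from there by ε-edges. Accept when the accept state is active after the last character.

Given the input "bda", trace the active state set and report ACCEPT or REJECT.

Answer: REJECT

Steps:
initial (ε-close {0}): {0,2}
'b' @ 1: {3,4}
'd' @ 2: {}  — no active states
rest 'a' ignored (set empty)
after full input: {}  (accept=1 not in)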